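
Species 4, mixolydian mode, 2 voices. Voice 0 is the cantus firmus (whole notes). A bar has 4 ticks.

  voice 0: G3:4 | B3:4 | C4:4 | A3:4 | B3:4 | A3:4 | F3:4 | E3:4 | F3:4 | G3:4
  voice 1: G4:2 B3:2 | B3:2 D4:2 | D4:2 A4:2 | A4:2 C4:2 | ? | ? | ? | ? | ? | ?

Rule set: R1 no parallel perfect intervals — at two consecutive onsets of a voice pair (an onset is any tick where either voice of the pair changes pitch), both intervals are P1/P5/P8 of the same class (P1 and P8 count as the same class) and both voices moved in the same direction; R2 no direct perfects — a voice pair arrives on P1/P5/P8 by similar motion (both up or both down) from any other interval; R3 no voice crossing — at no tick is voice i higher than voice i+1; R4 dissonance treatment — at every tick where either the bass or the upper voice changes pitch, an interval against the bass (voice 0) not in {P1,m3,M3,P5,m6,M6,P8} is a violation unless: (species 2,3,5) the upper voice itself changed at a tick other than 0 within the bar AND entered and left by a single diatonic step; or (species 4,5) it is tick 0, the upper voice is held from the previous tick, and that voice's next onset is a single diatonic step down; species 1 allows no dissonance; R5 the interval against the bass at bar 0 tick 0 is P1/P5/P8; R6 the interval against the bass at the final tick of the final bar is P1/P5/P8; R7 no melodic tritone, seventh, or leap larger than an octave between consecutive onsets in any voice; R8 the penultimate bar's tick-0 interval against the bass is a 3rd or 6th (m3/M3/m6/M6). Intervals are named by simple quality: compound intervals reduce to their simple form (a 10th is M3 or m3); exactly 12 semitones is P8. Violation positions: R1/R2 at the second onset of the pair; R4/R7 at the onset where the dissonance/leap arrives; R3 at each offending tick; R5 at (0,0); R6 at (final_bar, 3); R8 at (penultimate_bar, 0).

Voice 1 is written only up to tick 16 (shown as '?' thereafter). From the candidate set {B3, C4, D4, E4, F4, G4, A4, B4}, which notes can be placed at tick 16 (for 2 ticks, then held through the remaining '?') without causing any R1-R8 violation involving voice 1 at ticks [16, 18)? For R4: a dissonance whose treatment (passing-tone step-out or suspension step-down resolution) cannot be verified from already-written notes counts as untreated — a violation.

B3: legal
C4: violates R4
D4: legal
E4: violates R4
F4: violates R4
G4: legal
A4: violates R4
B4: violates R2,R7

{B3, D4, G4}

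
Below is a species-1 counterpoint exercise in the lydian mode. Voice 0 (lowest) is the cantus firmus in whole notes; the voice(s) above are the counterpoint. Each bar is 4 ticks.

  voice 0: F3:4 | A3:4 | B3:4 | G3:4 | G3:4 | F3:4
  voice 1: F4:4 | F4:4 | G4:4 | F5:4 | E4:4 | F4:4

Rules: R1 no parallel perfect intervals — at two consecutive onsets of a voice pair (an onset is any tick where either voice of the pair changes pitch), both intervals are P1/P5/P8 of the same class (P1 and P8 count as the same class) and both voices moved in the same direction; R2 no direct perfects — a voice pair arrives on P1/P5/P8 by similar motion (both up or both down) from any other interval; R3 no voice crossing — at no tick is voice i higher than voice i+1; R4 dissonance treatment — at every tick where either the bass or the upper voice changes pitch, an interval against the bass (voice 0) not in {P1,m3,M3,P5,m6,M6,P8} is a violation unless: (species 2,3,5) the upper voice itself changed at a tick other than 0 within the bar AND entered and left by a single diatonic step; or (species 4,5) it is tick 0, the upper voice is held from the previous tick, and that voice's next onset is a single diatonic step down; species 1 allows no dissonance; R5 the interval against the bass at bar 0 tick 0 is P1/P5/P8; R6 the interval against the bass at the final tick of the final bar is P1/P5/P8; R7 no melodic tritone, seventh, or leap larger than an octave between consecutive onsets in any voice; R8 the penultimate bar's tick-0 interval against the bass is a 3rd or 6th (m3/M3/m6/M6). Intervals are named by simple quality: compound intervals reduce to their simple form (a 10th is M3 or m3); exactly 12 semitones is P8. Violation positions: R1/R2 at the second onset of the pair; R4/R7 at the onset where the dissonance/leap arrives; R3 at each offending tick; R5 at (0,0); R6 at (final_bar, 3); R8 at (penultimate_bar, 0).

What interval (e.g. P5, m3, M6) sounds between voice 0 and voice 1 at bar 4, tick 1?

voice 0=G3 voice 1=E4 -> M6

M6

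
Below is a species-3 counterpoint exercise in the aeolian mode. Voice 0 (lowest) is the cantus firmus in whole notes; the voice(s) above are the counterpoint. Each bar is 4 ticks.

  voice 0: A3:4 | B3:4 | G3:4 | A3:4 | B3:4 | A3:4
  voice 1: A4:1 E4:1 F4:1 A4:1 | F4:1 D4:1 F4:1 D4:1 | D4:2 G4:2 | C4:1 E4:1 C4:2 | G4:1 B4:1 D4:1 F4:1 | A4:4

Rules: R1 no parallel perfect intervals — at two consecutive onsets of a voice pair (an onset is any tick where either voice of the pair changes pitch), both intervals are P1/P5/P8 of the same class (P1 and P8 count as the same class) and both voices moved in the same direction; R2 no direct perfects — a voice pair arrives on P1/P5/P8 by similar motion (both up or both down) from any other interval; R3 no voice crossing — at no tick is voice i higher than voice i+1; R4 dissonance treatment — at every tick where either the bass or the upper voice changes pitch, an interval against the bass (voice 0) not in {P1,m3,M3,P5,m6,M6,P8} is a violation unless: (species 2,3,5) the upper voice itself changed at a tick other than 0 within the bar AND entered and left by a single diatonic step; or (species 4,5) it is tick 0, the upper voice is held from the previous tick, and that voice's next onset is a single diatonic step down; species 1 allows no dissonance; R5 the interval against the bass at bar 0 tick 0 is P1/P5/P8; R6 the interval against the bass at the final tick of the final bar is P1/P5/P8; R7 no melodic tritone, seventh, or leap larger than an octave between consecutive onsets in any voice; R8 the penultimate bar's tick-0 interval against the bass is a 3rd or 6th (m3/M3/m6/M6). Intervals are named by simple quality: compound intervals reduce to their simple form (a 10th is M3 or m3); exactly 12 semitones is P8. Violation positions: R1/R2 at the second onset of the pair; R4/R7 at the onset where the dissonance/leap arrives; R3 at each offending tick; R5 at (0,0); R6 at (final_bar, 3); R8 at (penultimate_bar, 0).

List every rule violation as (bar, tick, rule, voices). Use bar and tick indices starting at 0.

bar 0: v0=A3 v1=A4 downbeat P8
bar 1: v0=B3 v1=F4 downbeat TT
bar 2: v0=G3 v1=D4 downbeat P5
bar 3: v0=A3 v1=C4 downbeat m3
bar 4: v0=B3 v1=G4 downbeat m6
bar 5: v0=A3 v1=A4 downbeat P8
  -> R4 @ bar 1 tick 0 v(0, 1): B3/F4 TT untreated
  -> R4 @ bar 1 tick 2 v(0, 1): B3/F4 TT untreated
  -> R4 @ bar 4 tick 3 v(0, 1): B3/F4 TT untreated

(1, 0, R4, (0, 1))
(1, 2, R4, (0, 1))
(4, 3, R4, (0, 1))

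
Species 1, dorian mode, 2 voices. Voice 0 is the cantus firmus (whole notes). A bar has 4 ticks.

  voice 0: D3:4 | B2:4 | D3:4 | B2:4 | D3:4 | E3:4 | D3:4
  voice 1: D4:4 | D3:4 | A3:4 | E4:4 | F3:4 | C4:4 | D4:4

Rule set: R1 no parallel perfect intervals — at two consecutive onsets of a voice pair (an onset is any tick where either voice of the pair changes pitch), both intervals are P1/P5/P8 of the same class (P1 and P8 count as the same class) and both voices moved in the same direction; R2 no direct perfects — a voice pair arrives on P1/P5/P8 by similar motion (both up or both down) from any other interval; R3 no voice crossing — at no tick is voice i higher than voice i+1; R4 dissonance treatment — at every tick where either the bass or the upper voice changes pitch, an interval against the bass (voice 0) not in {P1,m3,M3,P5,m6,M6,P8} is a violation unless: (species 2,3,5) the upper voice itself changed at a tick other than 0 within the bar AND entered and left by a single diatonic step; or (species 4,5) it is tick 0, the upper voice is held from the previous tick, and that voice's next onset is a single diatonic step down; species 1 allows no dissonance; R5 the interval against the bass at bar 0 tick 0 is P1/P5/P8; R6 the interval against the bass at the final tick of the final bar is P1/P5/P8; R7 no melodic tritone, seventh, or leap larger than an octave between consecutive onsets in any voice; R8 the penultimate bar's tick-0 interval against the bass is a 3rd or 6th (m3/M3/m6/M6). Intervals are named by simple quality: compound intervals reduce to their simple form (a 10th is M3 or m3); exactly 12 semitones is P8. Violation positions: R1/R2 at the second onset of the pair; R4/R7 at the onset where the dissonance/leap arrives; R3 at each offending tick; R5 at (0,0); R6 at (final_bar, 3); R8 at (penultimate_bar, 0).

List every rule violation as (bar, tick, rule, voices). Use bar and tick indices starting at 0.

bar 0: v0=D3 v1=D4 downbeat P8
bar 1: v0=B2 v1=D3 downbeat m3
bar 2: v0=D3 v1=A3 downbeat P5
bar 3: v0=B2 v1=E4 downbeat P4
bar 4: v0=D3 v1=F3 downbeat m3
bar 5: v0=E3 v1=C4 downbeat m6
bar 6: v0=D3 v1=D4 downbeat P8
  -> R2 @ bar 2 tick 0 v(0, 1): B2/D3 m3 -> D3/A3 P5 similar
  -> R4 @ bar 3 tick 0 v(0, 1): B2/E4 P4 untreated
  -> R7 @ bar 4 tick 0 v(1,): E4->F3 leap 11st

(2, 0, R2, (0, 1))
(3, 0, R4, (0, 1))
(4, 0, R7, (1,))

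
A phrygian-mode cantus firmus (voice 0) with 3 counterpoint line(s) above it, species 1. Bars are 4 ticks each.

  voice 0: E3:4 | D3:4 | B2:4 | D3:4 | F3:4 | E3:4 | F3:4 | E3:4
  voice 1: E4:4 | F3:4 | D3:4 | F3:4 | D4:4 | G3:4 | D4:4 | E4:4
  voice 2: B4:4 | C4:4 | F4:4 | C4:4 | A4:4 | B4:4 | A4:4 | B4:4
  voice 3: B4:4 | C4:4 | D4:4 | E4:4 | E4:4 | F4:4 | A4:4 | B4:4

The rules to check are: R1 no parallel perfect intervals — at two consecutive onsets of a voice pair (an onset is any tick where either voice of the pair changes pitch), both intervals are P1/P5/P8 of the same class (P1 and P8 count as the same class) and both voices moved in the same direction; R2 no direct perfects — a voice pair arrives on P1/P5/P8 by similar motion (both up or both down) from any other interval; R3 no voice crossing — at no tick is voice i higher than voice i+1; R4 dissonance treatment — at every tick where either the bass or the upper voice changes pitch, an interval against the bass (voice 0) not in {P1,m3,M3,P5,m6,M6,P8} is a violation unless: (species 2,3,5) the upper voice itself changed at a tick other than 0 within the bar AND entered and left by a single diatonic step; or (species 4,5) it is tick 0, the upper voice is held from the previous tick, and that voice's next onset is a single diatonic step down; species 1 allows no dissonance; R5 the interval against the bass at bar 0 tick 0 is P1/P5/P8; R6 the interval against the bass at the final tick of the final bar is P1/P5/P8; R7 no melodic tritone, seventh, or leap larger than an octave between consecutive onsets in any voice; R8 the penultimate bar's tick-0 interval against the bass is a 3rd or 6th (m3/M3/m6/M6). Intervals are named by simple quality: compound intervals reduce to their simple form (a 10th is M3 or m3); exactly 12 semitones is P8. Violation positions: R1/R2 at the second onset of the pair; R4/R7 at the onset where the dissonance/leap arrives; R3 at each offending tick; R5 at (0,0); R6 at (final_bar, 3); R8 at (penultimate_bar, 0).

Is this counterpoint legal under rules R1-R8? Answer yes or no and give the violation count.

bar 0: v0=E3 v1=E4 v2=B4 v3=B4 (P5)
bar 1: v0=D3 v1=F3 v2=C4 v3=C4 (m7)
bar 2: v0=B2 v1=D3 v2=F4 v3=D4 (m3)
bar 3: v0=D3 v1=F3 v2=C4 v3=E4 (M2)
bar 4: v0=F3 v1=D4 v2=A4 v3=E4 (M7)
bar 5: v0=E3 v1=G3 v2=B4 v3=F4 (m2)
bar 6: v0=F3 v1=D4 v2=A4 v3=A4 (M3)
bar 7: v0=E3 v1=E4 v2=B4 v3=B4 (P5)
  R1 @ bar1.0: E4/B4 P5 -> F3/C4 P5 similar
  R1 @ bar1.0: E4/B4 P5 -> F3/C4 P5 similar
  R1 @ bar1.0: B4/B4 P1 -> C4/C4 P1 similar
  R4 @ bar1.0: D3/C4 m7 untreated
  R4 @ bar1.0: D3/C4 m7 untreated
  R7 @ bar1.0: E4->F3 leap 11st
  R7 @ bar1.0: B4->C4 leap 11st
  R7 @ bar1.0: B4->C4 leap 11st
  R3 @ bar2.0: F4 above D4
  R4 @ bar2.0: B2/F4 TT untreated
  R3 @ bar2.1: F4 above D4
  R3 @ bar2.2: F4 above D4
  R3 @ bar2.3: F4 above D4
  R4 @ bar3.0: D3/C4 m7 untreated
  R4 @ bar3.0: D3/E4 M2 untreated
  R1 @ bar4.0: F3/C4 P5 -> D4/A4 P5 similar
  R3 @ bar4.0: A4 above E4
  R4 @ bar4.0: F3/E4 M7 untreated
  R3 @ bar4.1: A4 above E4
  R3 @ bar4.2: A4 above E4
  R3 @ bar4.3: A4 above E4
  R3 @ bar5.0: B4 above F4
  R4 @ bar5.0: E3/F4 m2 untreated
  R3 @ bar5.1: B4 above F4
  R3 @ bar5.2: B4 above F4
  R3 @ bar5.3: B4 above F4
  R2 @ bar6.0: G3/F4 m7 -> D4/A4 P5 similar
  R1 @ bar7.0: D4/A4 P5 -> E4/B4 P5 similar
  R1 @ bar7.0: D4/A4 P5 -> E4/B4 P5 similar
  R1 @ bar7.0: A4/A4 P1 -> B4/B4 P1 similar

No (30 violations)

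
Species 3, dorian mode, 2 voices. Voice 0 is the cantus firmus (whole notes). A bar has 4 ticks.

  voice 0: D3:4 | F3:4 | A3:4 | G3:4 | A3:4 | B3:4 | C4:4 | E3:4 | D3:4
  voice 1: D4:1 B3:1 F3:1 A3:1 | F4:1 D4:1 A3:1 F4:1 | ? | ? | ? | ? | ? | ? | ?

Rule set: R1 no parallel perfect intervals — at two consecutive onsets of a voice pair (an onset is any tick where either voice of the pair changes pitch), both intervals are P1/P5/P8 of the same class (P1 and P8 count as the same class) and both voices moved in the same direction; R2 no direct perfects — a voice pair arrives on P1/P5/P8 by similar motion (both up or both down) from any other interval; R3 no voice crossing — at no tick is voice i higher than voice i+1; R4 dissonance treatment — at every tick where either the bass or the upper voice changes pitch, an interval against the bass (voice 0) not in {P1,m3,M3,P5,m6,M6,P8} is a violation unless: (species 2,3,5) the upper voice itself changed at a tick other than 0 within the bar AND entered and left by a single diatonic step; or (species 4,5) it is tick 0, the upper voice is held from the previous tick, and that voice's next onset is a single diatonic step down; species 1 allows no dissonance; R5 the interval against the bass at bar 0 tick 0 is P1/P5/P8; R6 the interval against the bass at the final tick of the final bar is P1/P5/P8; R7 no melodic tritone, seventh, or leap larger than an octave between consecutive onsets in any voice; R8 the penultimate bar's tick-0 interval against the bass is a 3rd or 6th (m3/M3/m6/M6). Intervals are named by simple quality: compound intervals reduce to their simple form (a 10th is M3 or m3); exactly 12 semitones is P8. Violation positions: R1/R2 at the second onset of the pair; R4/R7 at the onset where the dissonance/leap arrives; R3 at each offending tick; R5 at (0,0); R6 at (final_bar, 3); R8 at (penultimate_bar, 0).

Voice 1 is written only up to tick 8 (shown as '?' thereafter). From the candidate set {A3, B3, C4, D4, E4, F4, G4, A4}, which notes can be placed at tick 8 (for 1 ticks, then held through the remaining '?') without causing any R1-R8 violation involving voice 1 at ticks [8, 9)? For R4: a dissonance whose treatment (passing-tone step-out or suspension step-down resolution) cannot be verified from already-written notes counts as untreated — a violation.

A3: legal
B3: violates R4,R7
C4: legal
D4: violates R4
E4: legal
F4: legal
G4: violates R4
A4: violates R1

{A3, C4, E4, F4}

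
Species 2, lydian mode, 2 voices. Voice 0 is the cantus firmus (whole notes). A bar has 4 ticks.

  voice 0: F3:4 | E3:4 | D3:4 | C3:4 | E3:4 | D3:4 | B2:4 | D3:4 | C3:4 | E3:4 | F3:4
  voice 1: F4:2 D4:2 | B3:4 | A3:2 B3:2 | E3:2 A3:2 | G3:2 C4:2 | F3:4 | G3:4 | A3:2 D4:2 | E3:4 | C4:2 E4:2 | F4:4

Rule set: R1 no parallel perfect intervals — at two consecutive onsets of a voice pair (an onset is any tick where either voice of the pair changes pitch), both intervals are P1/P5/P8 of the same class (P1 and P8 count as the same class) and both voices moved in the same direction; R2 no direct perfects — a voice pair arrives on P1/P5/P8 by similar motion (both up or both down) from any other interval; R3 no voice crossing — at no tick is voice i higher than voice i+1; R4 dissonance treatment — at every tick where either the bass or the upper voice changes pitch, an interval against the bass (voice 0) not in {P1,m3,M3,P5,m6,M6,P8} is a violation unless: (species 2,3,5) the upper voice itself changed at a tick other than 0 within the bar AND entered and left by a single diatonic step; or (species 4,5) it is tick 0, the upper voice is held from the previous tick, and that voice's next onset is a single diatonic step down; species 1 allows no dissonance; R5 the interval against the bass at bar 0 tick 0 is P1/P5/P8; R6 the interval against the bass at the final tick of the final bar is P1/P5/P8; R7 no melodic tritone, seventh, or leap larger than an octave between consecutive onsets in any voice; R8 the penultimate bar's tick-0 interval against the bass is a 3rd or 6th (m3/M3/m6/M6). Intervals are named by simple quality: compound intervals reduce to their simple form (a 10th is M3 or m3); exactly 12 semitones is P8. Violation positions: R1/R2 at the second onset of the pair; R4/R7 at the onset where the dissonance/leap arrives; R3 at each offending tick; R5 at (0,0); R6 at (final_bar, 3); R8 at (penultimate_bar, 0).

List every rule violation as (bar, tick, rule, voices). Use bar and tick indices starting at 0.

(1, 0, R2, (0, 1))
(2, 0, R1, (0, 1))
(7, 0, R2, (0, 1))
(8, 0, R7, (1,))
(10, 0, R1, (0, 1))

bar 0: v0=F3 v1=F4 downbeat P8
bar 1: v0=E3 v1=B3 downbeat P5
bar 2: v0=D3 v1=A3 downbeat P5
bar 3: v0=C3 v1=E3 downbeat M3
bar 4: v0=E3 v1=G3 downbeat m3
bar 5: v0=D3 v1=F3 downbeat m3
bar 6: v0=B2 v1=G3 downbeat m6
bar 7: v0=D3 v1=A3 downbeat P5
bar 8: v0=C3 v1=E3 downbeat M3
bar 9: v0=E3 v1=C4 downbeat m6
bar 10: v0=F3 v1=F4 downbeat P8
  -> R2 @ bar 1 tick 0 v(0, 1): F3/D4 M6 -> E3/B3 P5 similar
  -> R1 @ bar 2 tick 0 v(0, 1): E3/B3 P5 -> D3/A3 P5 similar
  -> R2 @ bar 7 tick 0 v(0, 1): B2/G3 m6 -> D3/A3 P5 similar
  -> R7 @ bar 8 tick 0 v(1,): D4->E3 leap 10st
  -> R1 @ bar 10 tick 0 v(0, 1): E3/E4 P8 -> F3/F4 P8 similar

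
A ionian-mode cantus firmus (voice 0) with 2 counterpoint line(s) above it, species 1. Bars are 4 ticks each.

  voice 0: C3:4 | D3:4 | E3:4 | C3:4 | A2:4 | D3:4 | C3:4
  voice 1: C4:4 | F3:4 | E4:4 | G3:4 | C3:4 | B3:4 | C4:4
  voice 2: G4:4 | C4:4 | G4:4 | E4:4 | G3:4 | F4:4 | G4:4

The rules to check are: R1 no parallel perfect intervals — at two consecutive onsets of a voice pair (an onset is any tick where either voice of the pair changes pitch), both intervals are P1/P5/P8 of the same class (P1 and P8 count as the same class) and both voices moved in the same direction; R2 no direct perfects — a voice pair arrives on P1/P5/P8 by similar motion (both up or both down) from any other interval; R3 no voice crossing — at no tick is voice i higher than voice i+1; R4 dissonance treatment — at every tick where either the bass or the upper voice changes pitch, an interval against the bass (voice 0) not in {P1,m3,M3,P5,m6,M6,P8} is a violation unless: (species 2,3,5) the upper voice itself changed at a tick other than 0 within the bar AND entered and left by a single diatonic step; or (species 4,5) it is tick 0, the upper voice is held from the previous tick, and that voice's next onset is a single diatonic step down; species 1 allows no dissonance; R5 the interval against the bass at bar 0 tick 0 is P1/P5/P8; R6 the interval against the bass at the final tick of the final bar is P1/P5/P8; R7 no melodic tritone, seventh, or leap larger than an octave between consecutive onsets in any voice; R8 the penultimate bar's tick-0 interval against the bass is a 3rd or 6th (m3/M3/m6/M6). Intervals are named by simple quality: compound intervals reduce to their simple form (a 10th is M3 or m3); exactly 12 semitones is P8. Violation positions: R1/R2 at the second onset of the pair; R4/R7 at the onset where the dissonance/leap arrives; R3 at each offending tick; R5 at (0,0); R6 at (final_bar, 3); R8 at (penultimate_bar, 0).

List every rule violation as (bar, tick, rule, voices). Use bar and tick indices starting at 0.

bar 0: v0=C3 v1=C4 v2=G4 downbeat P5
bar 1: v0=D3 v1=F3 v2=C4 downbeat m7
bar 2: v0=E3 v1=E4 v2=G4 downbeat m3
bar 3: v0=C3 v1=G3 v2=E4 downbeat M3
bar 4: v0=A2 v1=C3 v2=G3 downbeat m7
bar 5: v0=D3 v1=B3 v2=F4 downbeat m3
bar 6: v0=C3 v1=C4 v2=G4 downbeat P5
  -> R1 @ bar 1 tick 0 v(1, 2): C4/G4 P5 -> F3/C4 P5 similar
  -> R4 @ bar 1 tick 0 v(0, 2): D3/C4 m7 untreated
  -> R2 @ bar 2 tick 0 v(0, 1): D3/F3 m3 -> E3/E4 P8 similar
  -> R7 @ bar 2 tick 0 v(1,): F3->E4 leap 11st
  -> R2 @ bar 3 tick 0 v(0, 1): E3/E4 P8 -> C3/G3 P5 similar
  -> R2 @ bar 4 tick 0 v(1, 2): G3/E4 M6 -> C3/G3 P5 similar
  -> R4 @ bar 4 tick 0 v(0, 2): A2/G3 m7 untreated
  -> R7 @ bar 5 tick 0 v(1,): C3->B3 leap 11st
  -> R7 @ bar 5 tick 0 v(2,): G3->F4 leap 10st
  -> R2 @ bar 6 tick 0 v(1, 2): B3/F4 TT -> C4/G4 P5 similar

(1, 0, R1, (1, 2))
(1, 0, R4, (0, 2))
(2, 0, R2, (0, 1))
(2, 0, R7, (1,))
(3, 0, R2, (0, 1))
(4, 0, R2, (1, 2))
(4, 0, R4, (0, 2))
(5, 0, R7, (1,))
(5, 0, R7, (2,))
(6, 0, R2, (1, 2))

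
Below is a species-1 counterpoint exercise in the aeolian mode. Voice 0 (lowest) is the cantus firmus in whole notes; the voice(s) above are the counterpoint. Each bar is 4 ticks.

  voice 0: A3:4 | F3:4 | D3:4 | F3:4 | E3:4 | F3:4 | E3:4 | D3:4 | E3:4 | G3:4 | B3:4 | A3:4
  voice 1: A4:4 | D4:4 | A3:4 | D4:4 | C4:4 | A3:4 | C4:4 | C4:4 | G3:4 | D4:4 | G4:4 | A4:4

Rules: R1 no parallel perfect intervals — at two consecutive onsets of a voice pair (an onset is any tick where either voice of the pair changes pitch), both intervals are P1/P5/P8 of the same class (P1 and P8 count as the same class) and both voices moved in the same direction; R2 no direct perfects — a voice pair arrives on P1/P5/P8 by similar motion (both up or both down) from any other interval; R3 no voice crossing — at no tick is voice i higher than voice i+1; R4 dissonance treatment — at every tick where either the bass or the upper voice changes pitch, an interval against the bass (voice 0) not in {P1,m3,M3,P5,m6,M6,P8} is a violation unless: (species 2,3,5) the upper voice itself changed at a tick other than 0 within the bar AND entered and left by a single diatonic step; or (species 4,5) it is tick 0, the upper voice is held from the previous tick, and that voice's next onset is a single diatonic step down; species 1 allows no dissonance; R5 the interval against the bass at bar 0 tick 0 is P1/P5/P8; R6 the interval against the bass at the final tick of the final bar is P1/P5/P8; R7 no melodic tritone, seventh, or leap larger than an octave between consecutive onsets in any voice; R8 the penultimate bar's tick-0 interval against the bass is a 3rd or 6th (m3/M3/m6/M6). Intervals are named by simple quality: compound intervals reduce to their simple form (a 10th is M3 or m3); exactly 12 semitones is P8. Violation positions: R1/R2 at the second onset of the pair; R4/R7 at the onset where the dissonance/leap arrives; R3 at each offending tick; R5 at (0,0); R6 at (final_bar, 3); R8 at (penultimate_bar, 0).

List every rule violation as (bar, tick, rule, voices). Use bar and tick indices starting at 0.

bar 0: v0=A3 v1=A4 downbeat P8
bar 1: v0=F3 v1=D4 downbeat M6
bar 2: v0=D3 v1=A3 downbeat P5
bar 3: v0=F3 v1=D4 downbeat M6
bar 4: v0=E3 v1=C4 downbeat m6
bar 5: v0=F3 v1=A3 downbeat M3
bar 6: v0=E3 v1=C4 downbeat m6
bar 7: v0=D3 v1=C4 downbeat m7
bar 8: v0=E3 v1=G3 downbeat m3
bar 9: v0=G3 v1=D4 downbeat P5
bar 10: v0=B3 v1=G4 downbeat m6
bar 11: v0=A3 v1=A4 downbeat P8
  -> R2 @ bar 2 tick 0 v(0, 1): F3/D4 M6 -> D3/A3 P5 similar
  -> R4 @ bar 7 tick 0 v(0, 1): D3/C4 m7 untreated
  -> R2 @ bar 9 tick 0 v(0, 1): E3/G3 m3 -> G3/D4 P5 similar

(2, 0, R2, (0, 1))
(7, 0, R4, (0, 1))
(9, 0, R2, (0, 1))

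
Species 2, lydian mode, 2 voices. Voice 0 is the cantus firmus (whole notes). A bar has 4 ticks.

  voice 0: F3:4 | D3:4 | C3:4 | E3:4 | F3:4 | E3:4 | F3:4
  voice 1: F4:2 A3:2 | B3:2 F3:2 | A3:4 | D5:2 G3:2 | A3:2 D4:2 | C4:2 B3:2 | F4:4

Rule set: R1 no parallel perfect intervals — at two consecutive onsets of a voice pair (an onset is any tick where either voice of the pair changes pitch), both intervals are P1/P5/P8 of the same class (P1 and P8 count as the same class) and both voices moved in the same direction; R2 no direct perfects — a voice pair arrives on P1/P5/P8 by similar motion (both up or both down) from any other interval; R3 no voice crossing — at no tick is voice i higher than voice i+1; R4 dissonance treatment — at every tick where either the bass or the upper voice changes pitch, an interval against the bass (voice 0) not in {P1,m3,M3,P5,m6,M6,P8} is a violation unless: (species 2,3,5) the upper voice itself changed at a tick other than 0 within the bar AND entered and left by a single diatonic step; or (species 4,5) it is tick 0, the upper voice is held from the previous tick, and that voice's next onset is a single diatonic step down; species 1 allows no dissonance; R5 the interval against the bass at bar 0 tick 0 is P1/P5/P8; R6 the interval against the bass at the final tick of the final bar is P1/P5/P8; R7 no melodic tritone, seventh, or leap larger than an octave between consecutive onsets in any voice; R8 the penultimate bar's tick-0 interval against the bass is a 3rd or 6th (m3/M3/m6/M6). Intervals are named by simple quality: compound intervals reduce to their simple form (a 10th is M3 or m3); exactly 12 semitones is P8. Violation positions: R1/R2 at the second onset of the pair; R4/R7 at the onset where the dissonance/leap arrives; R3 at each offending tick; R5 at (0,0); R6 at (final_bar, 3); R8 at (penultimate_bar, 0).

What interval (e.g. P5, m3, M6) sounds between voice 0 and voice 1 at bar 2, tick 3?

M6

voice 0=C3 voice 1=A3 -> M6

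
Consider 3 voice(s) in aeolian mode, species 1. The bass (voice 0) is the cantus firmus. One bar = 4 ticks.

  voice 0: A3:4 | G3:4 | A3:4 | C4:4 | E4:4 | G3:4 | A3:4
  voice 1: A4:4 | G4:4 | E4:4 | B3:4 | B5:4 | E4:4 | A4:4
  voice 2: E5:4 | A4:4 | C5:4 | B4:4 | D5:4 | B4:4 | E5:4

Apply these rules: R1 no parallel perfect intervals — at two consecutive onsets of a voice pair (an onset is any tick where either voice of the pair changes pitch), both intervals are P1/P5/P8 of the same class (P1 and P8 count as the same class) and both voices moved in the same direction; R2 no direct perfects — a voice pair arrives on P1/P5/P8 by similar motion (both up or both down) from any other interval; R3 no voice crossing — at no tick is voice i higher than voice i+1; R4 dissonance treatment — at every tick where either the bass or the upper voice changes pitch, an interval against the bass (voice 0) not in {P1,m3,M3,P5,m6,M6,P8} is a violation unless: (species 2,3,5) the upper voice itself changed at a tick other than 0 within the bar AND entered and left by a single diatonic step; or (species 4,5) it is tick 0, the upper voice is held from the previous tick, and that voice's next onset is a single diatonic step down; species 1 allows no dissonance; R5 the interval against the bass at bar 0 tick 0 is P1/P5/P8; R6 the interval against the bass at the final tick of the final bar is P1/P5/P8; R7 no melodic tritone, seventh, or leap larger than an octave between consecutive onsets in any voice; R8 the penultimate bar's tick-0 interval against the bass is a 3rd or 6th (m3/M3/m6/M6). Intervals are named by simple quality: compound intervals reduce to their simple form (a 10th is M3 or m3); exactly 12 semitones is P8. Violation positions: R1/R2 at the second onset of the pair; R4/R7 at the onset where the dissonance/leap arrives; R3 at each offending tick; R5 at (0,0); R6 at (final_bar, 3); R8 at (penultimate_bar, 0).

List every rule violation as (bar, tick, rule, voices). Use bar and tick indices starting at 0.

bar 0: v0=A3 v1=A4 v2=E5 downbeat P5
bar 1: v0=G3 v1=G4 v2=A4 downbeat M2
bar 2: v0=A3 v1=E4 v2=C5 downbeat m3
bar 3: v0=C4 v1=B3 v2=B4 downbeat M7
bar 4: v0=E4 v1=B5 v2=D5 downbeat m7
bar 5: v0=G3 v1=E4 v2=B4 downbeat M3
bar 6: v0=A3 v1=A4 v2=E5 downbeat P5
  -> R1 @ bar 1 tick 0 v(0, 1): A3/A4 P8 -> G3/G4 P8 similar
  -> R4 @ bar 1 tick 0 v(0, 2): G3/A4 M2 untreated
  -> R2 @ bar 3 tick 0 v(1, 2): E4/C5 m6 -> B3/B4 P8 similar
  -> R3 @ bar 3 tick 0 v(0, 1): C4 above B3
  -> R4 @ bar 3 tick 0 v(0, 1): C4/B3 m2 untreated
  -> R4 @ bar 3 tick 0 v(0, 2): C4/B4 M7 untreated
  -> R3 @ bar 3 tick 1 v(0, 1): C4 above B3
  -> R3 @ bar 3 tick 2 v(0, 1): C4 above B3
  -> R3 @ bar 3 tick 3 v(0, 1): C4 above B3
  -> R2 @ bar 4 tick 0 v(0, 1): C4/B3 m2 -> E4/B5 P5 similar
  -> R3 @ bar 4 tick 0 v(1, 2): B5 above D5
  -> R4 @ bar 4 tick 0 v(0, 2): E4/D5 m7 untreated
  -> R7 @ bar 4 tick 0 v(1,): B3->B5 leap 24st
  -> R3 @ bar 4 tick 1 v(1, 2): B5 above D5
  -> R3 @ bar 4 tick 2 v(1, 2): B5 above D5
  -> R3 @ bar 4 tick 3 v(1, 2): B5 above D5
  -> R2 @ bar 5 tick 0 v(1, 2): B5/D5 M6 -> E4/B4 P5 similar
  -> R7 @ bar 5 tick 0 v(1,): B5->E4 leap 19st
  -> R1 @ bar 6 tick 0 v(1, 2): E4/B4 P5 -> A4/E5 P5 similar
  -> R2 @ bar 6 tick 0 v(0, 1): G3/E4 M6 -> A3/A4 P8 similar
  -> R2 @ bar 6 tick 0 v(0, 2): G3/B4 M3 -> A3/E5 P5 similar

(1, 0, R1, (0, 1))
(1, 0, R4, (0, 2))
(3, 0, R2, (1, 2))
(3, 0, R3, (0, 1))
(3, 0, R4, (0, 1))
(3, 0, R4, (0, 2))
(3, 1, R3, (0, 1))
(3, 2, R3, (0, 1))
(3, 3, R3, (0, 1))
(4, 0, R2, (0, 1))
(4, 0, R3, (1, 2))
(4, 0, R4, (0, 2))
(4, 0, R7, (1,))
(4, 1, R3, (1, 2))
(4, 2, R3, (1, 2))
(4, 3, R3, (1, 2))
(5, 0, R2, (1, 2))
(5, 0, R7, (1,))
(6, 0, R1, (1, 2))
(6, 0, R2, (0, 1))
(6, 0, R2, (0, 2))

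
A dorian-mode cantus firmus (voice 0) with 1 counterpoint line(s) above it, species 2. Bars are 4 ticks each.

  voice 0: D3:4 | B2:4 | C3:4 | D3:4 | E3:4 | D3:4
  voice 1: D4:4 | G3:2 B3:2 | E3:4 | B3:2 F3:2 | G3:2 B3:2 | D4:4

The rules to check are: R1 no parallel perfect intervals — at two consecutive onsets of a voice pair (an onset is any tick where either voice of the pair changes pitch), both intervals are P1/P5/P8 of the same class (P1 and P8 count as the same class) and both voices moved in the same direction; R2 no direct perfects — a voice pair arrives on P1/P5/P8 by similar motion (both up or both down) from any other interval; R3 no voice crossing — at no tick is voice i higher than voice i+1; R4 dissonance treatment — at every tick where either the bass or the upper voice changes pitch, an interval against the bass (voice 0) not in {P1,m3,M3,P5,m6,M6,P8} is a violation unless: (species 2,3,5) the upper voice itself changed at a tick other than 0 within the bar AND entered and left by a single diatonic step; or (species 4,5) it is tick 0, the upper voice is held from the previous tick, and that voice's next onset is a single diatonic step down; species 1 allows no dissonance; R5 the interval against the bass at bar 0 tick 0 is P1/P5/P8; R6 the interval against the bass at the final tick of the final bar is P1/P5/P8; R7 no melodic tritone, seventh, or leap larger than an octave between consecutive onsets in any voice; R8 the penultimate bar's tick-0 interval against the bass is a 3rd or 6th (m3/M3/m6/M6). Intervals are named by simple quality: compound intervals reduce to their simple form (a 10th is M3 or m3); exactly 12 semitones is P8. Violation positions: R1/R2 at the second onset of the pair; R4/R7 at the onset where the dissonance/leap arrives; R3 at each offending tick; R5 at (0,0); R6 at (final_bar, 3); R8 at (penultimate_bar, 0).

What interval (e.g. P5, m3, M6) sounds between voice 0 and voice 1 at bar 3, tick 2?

m3

voice 0=D3 voice 1=F3 -> m3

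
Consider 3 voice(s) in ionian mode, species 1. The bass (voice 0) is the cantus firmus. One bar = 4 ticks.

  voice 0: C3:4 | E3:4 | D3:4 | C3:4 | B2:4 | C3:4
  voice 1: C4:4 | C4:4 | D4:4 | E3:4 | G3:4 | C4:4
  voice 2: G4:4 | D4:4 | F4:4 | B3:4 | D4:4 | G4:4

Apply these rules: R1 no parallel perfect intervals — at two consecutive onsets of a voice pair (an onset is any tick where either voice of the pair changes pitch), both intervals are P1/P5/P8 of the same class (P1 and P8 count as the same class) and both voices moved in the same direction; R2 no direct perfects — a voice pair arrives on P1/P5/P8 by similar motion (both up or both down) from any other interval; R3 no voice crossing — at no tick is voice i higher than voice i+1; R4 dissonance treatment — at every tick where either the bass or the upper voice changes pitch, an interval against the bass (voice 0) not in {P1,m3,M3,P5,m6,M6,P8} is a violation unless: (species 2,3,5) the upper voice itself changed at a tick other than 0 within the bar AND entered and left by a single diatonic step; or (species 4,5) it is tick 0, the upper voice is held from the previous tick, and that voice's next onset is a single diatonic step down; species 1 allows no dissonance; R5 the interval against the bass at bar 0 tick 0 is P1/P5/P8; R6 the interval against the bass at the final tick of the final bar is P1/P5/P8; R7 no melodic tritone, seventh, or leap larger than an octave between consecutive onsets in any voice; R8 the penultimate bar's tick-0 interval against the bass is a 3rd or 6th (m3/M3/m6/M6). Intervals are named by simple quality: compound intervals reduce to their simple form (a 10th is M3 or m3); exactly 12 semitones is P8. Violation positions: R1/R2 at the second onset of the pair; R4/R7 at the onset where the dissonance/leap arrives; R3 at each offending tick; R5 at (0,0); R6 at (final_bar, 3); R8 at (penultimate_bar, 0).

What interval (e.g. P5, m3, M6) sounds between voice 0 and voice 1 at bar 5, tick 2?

voice 0=C3 voice 1=C4 -> P8

P8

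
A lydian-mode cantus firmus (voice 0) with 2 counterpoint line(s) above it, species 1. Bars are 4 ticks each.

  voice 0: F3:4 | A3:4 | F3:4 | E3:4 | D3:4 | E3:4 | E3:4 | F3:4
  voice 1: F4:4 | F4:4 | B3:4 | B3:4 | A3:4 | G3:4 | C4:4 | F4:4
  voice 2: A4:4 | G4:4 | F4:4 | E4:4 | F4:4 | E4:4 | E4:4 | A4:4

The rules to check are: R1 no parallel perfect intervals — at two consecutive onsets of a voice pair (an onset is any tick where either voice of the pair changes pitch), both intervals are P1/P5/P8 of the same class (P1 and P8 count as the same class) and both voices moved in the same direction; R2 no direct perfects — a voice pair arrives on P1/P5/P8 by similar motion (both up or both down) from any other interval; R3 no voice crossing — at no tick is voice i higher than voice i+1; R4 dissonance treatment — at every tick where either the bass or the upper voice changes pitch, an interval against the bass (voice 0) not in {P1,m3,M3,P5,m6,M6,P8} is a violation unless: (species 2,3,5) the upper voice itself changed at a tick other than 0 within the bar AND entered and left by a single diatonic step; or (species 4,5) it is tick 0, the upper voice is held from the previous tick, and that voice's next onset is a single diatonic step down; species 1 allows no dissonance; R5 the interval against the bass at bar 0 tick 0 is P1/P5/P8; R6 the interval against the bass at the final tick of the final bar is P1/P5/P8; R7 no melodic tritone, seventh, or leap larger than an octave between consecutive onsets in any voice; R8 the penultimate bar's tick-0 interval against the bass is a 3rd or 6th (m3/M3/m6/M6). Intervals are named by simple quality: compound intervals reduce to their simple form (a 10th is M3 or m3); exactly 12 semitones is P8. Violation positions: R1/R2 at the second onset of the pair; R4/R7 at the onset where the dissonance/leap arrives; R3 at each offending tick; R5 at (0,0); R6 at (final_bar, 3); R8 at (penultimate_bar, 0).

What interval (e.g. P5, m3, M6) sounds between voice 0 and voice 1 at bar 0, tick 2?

P8

voice 0=F3 voice 1=F4 -> P8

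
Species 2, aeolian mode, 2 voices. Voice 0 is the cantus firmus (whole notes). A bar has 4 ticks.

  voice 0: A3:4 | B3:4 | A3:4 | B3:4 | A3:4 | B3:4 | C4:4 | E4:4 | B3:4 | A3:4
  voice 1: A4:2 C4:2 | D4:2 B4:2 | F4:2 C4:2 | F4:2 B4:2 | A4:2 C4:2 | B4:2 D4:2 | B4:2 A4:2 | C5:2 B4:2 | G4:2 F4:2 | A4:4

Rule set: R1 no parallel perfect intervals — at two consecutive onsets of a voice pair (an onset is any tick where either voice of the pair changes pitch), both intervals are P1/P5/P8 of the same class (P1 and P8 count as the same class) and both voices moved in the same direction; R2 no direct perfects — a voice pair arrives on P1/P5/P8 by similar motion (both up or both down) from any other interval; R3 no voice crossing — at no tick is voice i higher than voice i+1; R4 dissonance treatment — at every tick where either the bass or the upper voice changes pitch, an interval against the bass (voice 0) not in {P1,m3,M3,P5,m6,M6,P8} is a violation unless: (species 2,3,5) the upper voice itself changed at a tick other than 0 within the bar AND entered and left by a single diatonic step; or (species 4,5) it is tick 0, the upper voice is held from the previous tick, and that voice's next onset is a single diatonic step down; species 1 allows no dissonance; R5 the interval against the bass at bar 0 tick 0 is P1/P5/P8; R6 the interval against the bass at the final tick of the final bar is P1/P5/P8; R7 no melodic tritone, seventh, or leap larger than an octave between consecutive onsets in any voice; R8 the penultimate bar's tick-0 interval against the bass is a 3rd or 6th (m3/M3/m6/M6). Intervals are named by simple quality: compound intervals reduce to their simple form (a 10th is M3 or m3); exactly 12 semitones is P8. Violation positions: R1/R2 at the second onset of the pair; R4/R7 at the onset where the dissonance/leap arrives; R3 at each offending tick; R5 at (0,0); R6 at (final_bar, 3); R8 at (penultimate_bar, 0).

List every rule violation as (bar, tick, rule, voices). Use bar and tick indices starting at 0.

(2, 0, R7, (1,))
(3, 0, R4, (0, 1))
(3, 2, R7, (1,))
(4, 0, R1, (0, 1))
(5, 0, R2, (0, 1))
(5, 0, R7, (1,))
(6, 0, R4, (0, 1))
(8, 2, R4, (0, 1))

bar 0: v0=A3 v1=A4 downbeat P8
bar 1: v0=B3 v1=D4 downbeat m3
bar 2: v0=A3 v1=F4 downbeat m6
bar 3: v0=B3 v1=F4 downbeat TT
bar 4: v0=A3 v1=A4 downbeat P8
bar 5: v0=B3 v1=B4 downbeat P8
bar 6: v0=C4 v1=B4 downbeat M7
bar 7: v0=E4 v1=C5 downbeat m6
bar 8: v0=B3 v1=G4 downbeat m6
bar 9: v0=A3 v1=A4 downbeat P8
  -> R7 @ bar 2 tick 0 v(1,): B4->F4 leap 6st
  -> R4 @ bar 3 tick 0 v(0, 1): B3/F4 TT untreated
  -> R7 @ bar 3 tick 2 v(1,): F4->B4 leap 6st
  -> R1 @ bar 4 tick 0 v(0, 1): B3/B4 P8 -> A3/A4 P8 similar
  -> R2 @ bar 5 tick 0 v(0, 1): A3/C4 m3 -> B3/B4 P8 similar
  -> R7 @ bar 5 tick 0 v(1,): C4->B4 leap 11st
  -> R4 @ bar 6 tick 0 v(0, 1): C4/B4 M7 untreated
  -> R4 @ bar 8 tick 2 v(0, 1): B3/F4 TT untreated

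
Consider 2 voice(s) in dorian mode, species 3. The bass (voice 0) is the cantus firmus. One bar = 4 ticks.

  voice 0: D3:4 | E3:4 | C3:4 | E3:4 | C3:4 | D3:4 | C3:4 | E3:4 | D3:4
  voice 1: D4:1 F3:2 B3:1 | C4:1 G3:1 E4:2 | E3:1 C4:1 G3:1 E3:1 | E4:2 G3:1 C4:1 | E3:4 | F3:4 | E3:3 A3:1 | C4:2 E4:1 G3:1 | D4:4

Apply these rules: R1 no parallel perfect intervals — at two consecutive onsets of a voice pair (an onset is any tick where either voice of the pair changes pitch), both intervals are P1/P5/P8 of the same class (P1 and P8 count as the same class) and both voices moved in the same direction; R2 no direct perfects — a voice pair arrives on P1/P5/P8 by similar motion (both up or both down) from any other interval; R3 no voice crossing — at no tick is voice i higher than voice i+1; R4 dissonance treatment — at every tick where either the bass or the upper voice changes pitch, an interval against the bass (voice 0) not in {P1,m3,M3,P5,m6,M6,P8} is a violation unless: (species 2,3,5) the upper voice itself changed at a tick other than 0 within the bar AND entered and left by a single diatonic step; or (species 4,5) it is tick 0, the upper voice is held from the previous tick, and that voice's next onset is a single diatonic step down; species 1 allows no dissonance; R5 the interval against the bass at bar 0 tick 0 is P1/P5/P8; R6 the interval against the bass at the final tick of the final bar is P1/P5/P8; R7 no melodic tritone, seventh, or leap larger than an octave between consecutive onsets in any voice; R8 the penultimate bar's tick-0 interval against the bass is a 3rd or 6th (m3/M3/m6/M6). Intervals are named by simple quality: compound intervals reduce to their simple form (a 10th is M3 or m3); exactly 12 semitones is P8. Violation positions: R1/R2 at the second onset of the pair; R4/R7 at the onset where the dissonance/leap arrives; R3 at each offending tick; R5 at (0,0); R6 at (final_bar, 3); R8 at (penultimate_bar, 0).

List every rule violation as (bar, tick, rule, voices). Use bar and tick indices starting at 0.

bar 0: v0=D3 v1=D4 downbeat P8
bar 1: v0=E3 v1=C4 downbeat m6
bar 2: v0=C3 v1=E3 downbeat M3
bar 3: v0=E3 v1=E4 downbeat P8
bar 4: v0=C3 v1=E3 downbeat M3
bar 5: v0=D3 v1=F3 downbeat m3
bar 6: v0=C3 v1=E3 downbeat M3
bar 7: v0=E3 v1=C4 downbeat m6
bar 8: v0=D3 v1=D4 downbeat P8
  -> R7 @ bar 0 tick 3 v(1,): F3->B3 leap 6st
  -> R2 @ bar 3 tick 0 v(0, 1): C3/E3 M3 -> E3/E4 P8 similar

(0, 3, R7, (1,))
(3, 0, R2, (0, 1))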